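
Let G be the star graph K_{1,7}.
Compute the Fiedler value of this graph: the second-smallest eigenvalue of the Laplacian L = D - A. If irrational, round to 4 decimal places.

The graph has 8 vertices and degree multiset [7, 1, 1, 1, 1, 1, 1, 1]; D is the diagonal matrix of degrees and L = D - A. The sorted Laplacian eigenvalues are [0, 1, 1, 1, 1, 1, 1, 8]; the algebraic connectivity is the second entry, 1.

1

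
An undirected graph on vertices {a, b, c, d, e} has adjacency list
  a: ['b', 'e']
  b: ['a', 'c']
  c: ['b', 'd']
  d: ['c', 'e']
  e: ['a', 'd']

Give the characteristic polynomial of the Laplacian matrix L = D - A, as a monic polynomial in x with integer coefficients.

Reading degrees in the order [a, b, c, d, e] gives [2, 2, 2, 2, 2]; set D = diag(2, 2, 2, 2, 2) and form L = D - A. L has integer entries, so p(x) = det(xI - L) has integer coefficients. Expanding the determinant yields x^5 - 10x^4 + 35x^3 - 50x^2 + 25x. The constant term is 0 because L is singular (the all-ones vector lies in its kernel). There is one zero in the spectrum, matching the 1 component.

x^5 - 10x^4 + 35x^3 - 50x^2 + 25x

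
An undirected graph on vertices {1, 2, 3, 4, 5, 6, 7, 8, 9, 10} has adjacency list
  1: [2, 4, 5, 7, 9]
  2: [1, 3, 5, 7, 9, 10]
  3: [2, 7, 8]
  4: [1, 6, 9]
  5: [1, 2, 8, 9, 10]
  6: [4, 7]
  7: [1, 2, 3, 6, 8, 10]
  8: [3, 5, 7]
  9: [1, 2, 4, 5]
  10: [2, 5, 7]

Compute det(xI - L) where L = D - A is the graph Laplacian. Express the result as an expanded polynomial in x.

Each diagonal entry of L is the vertex degree and each off-diagonal entry is -1 where an edge is present, 0 otherwise; in the order [1, 2, 3, 4, 5, 6, 7, 8, 9, 10] the diagonal is [5, 6, 3, 3, 5, 2, 6, 3, 4, 3]. Computing det(xI - L) by cofactor expansion (or equivalently via sum-over-permutations) gives x^10 - 40x^9 + 691x^8 - 6752x^7 + 41031x^6 - 160398x^5 + 402218x^4 - 621928x^3 + 536197x^2 - 195620x. The coefficient of x^9 equals -trace(L) = -40, matching the sum of degrees. The largest eigenvalue, 7.7230, is at most the vertex count 10.

x^10 - 40x^9 + 691x^8 - 6752x^7 + 41031x^6 - 160398x^5 + 402218x^4 - 621928x^3 + 536197x^2 - 195620x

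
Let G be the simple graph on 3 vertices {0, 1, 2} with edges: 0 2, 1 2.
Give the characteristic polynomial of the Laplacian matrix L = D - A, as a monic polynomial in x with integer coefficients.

Each diagonal entry of L is the vertex degree and each off-diagonal entry is -1 where an edge is present, 0 otherwise; in the order [0, 1, 2] the diagonal is [1, 1, 2]. L has integer entries, so p(x) = det(xI - L) has integer coefficients. Expanding the determinant yields x^3 - 4x^2 + 3x. The coefficient of x^2 equals -trace(L) = -4, matching the sum of degrees. The eigenvalues sum to 4, which equals trace(L) = 2|E|.

x^3 - 4x^2 + 3x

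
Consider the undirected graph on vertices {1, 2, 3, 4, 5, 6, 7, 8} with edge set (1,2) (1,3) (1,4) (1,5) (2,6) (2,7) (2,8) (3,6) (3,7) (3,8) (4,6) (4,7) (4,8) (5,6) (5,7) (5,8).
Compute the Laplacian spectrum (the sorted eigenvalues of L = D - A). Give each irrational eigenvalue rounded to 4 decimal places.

Each diagonal entry of L is the vertex degree and each off-diagonal entry is -1 where an edge is present, 0 otherwise; in the order [1, 2, 3, 4, 5, 6, 7, 8] the diagonal is [4, 4, 4, 4, 4, 4, 4, 4]. L is symmetric positive semidefinite, so every eigenvalue is real and nonnegative. The single zero eigenvalue shows the graph is connected. The eigenvalues sum to 32, which equals trace(L) = 2|E|. The largest eigenvalue, 8, is at most the vertex count 8.

[0, 4, 4, 4, 4, 4, 4, 8]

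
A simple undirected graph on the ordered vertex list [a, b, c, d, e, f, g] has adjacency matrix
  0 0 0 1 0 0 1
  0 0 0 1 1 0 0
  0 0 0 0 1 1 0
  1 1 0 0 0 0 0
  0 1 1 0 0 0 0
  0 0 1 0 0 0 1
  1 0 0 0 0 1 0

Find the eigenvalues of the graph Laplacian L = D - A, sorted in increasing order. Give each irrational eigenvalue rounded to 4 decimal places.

With the vertex order [a, b, c, d, e, f, g], the degrees are [2, 2, 2, 2, 2, 2, 2], giving D = diag(2, 2, 2, 2, 2, 2, 2) and L = D - A. Diagonalising L (or applying a numerical eigensolver to the 7x7 matrix) gives the spectrum above. The eigenvalues sum to 14, which equals trace(L) = 2|E|. The largest eigenvalue, 3.8019, is at most the vertex count 7.

[0, 0.7530, 0.7530, 2.4450, 2.4450, 3.8019, 3.8019]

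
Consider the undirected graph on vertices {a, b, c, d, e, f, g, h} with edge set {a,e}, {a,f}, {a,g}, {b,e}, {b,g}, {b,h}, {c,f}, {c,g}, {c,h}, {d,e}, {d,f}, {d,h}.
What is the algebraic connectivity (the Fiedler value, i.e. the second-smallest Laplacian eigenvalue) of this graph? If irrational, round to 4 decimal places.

Each diagonal entry of L is the vertex degree and each off-diagonal entry is -1 where an edge is present, 0 otherwise; in the order [a, b, c, d, e, f, g, h] the diagonal is [3, 3, 3, 3, 3, 3, 3, 3]. Computing the eigenvalues of L and sorting gives [0, 2, 2, 2, 4, 4, 4, 6]. The Fiedler value lambda_2 = 2 is strictly positive, so the graph is connected. The eigenvalues sum to 24, which equals trace(L) = 2|E|.

2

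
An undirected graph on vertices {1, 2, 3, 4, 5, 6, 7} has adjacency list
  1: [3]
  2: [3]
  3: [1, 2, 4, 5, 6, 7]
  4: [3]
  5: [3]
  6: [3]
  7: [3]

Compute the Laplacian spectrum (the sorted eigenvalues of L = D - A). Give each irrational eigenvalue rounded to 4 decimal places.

[0, 1, 1, 1, 1, 1, 7]

With the vertex order [1, 2, 3, 4, 5, 6, 7], the degrees are [1, 1, 6, 1, 1, 1, 1], giving D = diag(1, 1, 6, 1, 1, 1, 1) and L = D - A. The multiplicity of 0 as a Laplacian eigenvalue equals the number of connected components. The eigenvalues sum to 12, which equals trace(L) = 2|E|.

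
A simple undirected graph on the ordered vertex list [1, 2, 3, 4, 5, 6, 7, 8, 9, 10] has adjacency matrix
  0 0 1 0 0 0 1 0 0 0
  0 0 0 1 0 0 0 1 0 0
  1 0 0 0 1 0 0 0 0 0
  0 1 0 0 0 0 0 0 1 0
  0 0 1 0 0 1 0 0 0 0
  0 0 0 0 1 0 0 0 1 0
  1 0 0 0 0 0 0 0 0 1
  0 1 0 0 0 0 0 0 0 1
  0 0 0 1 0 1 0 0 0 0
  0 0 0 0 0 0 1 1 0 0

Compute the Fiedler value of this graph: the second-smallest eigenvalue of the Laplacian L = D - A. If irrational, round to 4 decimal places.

0.3820

Each diagonal entry of L is the vertex degree and each off-diagonal entry is -1 where an edge is present, 0 otherwise; in the order [1, 2, 3, 4, 5, 6, 7, 8, 9, 10] the diagonal is [2, 2, 2, 2, 2, 2, 2, 2, 2, 2]. The sorted Laplacian eigenvalues are [0, 0.3820, 0.3820, 1.3820, 1.3820, 2.6180, 2.6180, 3.6180, 3.6180, 4]; the algebraic connectivity is the second entry, 0.3820. There is one zero in the spectrum, matching the 1 component.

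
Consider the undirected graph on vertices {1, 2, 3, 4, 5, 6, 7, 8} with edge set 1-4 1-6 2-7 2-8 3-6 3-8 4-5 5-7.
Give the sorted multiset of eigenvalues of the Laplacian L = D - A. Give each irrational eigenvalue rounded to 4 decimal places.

With the vertex order [1, 2, 3, 4, 5, 6, 7, 8], the degrees are [2, 2, 2, 2, 2, 2, 2, 2], giving D = diag(2, 2, 2, 2, 2, 2, 2, 2) and L = D - A. Since every row of L sums to 0, the all-ones vector is in the kernel and 0 is an eigenvalue. The single zero eigenvalue shows the graph is connected. The eigenvalues sum to 16, which equals trace(L) = 2|E|.

[0, 0.5858, 0.5858, 2, 2, 3.4142, 3.4142, 4]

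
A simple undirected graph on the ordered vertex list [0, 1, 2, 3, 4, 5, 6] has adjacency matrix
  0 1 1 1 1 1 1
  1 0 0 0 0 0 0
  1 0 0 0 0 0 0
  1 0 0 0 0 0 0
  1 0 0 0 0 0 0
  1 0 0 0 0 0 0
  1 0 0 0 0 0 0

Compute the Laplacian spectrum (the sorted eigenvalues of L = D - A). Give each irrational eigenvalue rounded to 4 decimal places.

With the vertex order [0, 1, 2, 3, 4, 5, 6], the degrees are [6, 1, 1, 1, 1, 1, 1], giving D = diag(6, 1, 1, 1, 1, 1, 1) and L = D - A. The multiplicity of 0 as a Laplacian eigenvalue equals the number of connected components. The single zero eigenvalue shows the graph is connected. By the matrix-tree theorem the graph has (1/7) * product of the nonzero eigenvalues = 1 spanning tree.

[0, 1, 1, 1, 1, 1, 7]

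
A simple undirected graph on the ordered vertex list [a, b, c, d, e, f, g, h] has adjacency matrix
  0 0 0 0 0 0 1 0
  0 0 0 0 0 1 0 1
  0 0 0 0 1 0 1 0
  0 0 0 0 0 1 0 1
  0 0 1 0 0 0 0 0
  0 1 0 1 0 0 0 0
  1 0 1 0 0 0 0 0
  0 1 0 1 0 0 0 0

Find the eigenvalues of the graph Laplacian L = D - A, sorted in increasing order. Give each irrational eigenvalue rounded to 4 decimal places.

[0, 0, 0.5858, 2, 2, 2, 3.4142, 4]

Reading degrees in the order [a, b, c, d, e, f, g, h] gives [1, 2, 2, 2, 1, 2, 2, 2]; set D = diag(1, 2, 2, 2, 1, 2, 2, 2) and form L = D - A. The multiplicity of 0 as a Laplacian eigenvalue equals the number of connected components. The 2 zero eigenvalues correspond to the 2 connected components. The eigenvalues sum to 14, which equals trace(L) = 2|E|. The largest eigenvalue, 4, is at most the vertex count 8.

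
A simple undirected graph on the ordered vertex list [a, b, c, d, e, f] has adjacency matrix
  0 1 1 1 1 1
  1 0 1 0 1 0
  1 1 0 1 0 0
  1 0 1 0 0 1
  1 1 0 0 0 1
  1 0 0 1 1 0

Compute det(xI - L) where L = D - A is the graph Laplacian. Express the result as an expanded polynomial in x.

With the vertex order [a, b, c, d, e, f], the degrees are [5, 3, 3, 3, 3, 3], giving D = diag(5, 3, 3, 3, 3, 3) and L = D - A. L has integer entries, so p(x) = det(xI - L) has integer coefficients. Expanding the determinant yields x^6 - 20x^5 + 155x^4 - 580x^3 + 1045x^2 - 726x. The coefficient of x^5 equals -trace(L) = -20, matching the sum of degrees. By the matrix-tree theorem the graph has (1/6) * product of the nonzero eigenvalues = 121 spanning trees.

x^6 - 20x^5 + 155x^4 - 580x^3 + 1045x^2 - 726x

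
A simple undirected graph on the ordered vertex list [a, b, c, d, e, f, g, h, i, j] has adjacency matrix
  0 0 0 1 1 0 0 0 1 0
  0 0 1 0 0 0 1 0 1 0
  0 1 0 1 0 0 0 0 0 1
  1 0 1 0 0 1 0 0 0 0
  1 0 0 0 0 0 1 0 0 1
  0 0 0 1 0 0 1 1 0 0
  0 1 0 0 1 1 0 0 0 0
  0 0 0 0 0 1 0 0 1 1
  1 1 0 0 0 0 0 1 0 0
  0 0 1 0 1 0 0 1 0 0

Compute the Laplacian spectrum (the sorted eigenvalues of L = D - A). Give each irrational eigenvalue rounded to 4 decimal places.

Reading degrees in the order [a, b, c, d, e, f, g, h, i, j] gives [3, 3, 3, 3, 3, 3, 3, 3, 3, 3]; set D = diag(3, 3, 3, 3, 3, 3, 3, 3, 3, 3) and form L = D - A. Diagonalising L (or applying a numerical eigensolver to the 10x10 matrix) gives the spectrum above. By the matrix-tree theorem the graph has (1/10) * product of the nonzero eigenvalues = 2000 spanning trees. There is one zero in the spectrum, matching the 1 component.

[0, 2, 2, 2, 2, 2, 5, 5, 5, 5]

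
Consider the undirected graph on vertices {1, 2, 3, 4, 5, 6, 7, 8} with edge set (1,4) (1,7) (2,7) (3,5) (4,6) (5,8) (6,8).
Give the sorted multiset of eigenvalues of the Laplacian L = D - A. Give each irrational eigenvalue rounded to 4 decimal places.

Reading degrees in the order [1, 2, 3, 4, 5, 6, 7, 8] gives [2, 1, 1, 2, 2, 2, 2, 2]; set D = diag(2, 1, 1, 2, 2, 2, 2, 2) and form L = D - A. Diagonalising L (or applying a numerical eigensolver to the 8x8 matrix) gives the spectrum above. The single zero eigenvalue shows the graph is connected.

[0, 0.1522, 0.5858, 1.2346, 2, 2.7654, 3.4142, 3.8478]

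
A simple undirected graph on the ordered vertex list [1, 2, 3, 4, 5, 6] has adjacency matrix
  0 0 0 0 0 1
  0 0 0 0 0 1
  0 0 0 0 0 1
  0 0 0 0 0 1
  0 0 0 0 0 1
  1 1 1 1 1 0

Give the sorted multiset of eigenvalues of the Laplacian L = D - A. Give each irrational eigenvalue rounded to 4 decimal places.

Each diagonal entry of L is the vertex degree and each off-diagonal entry is -1 where an edge is present, 0 otherwise; in the order [1, 2, 3, 4, 5, 6] the diagonal is [1, 1, 1, 1, 1, 5]. L is symmetric positive semidefinite, so every eigenvalue is real and nonnegative. There is one zero in the spectrum, matching the 1 component.

[0, 1, 1, 1, 1, 6]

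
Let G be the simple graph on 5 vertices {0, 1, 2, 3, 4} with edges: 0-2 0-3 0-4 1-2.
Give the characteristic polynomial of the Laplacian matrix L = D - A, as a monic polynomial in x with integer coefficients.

Each diagonal entry of L is the vertex degree and each off-diagonal entry is -1 where an edge is present, 0 otherwise; in the order [0, 1, 2, 3, 4] the diagonal is [3, 1, 2, 1, 1]. L has integer entries, so p(x) = det(xI - L) has integer coefficients. Expanding the determinant yields x^5 - 8x^4 + 20x^3 - 18x^2 + 5x. The coefficient of x^4 equals -trace(L) = -8, matching the sum of degrees. There is one zero in the spectrum, matching the 1 component. The eigenvalues sum to 8, which equals trace(L) = 2|E|.

x^5 - 8x^4 + 20x^3 - 18x^2 + 5x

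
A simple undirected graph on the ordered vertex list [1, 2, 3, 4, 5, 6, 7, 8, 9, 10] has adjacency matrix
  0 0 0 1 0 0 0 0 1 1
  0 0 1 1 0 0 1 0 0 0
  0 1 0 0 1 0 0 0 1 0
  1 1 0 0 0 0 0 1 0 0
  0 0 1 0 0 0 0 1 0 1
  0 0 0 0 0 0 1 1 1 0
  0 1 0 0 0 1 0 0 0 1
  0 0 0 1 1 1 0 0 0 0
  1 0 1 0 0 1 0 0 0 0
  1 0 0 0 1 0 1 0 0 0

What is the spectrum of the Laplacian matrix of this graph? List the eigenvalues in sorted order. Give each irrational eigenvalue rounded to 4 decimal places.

With the vertex order [1, 2, 3, 4, 5, 6, 7, 8, 9, 10], the degrees are [3, 3, 3, 3, 3, 3, 3, 3, 3, 3], giving D = diag(3, 3, 3, 3, 3, 3, 3, 3, 3, 3) and L = D - A. L is symmetric positive semidefinite, so every eigenvalue is real and nonnegative. The single zero eigenvalue shows the graph is connected.

[0, 2, 2, 2, 2, 2, 5, 5, 5, 5]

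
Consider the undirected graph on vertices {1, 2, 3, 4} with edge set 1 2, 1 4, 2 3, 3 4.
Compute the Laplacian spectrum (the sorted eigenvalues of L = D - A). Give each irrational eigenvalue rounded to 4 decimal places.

Reading degrees in the order [1, 2, 3, 4] gives [2, 2, 2, 2]; set D = diag(2, 2, 2, 2) and form L = D - A. Diagonalising L (or applying a numerical eigensolver to the 4x4 matrix) gives the spectrum above. The single zero eigenvalue shows the graph is connected. There is one zero in the spectrum, matching the 1 component.

[0, 2, 2, 4]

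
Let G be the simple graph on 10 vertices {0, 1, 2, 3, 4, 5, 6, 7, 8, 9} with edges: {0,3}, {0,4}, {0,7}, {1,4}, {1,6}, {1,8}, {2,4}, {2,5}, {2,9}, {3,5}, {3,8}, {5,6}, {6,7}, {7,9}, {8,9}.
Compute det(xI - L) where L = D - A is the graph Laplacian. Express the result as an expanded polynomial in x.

x^10 - 30x^9 + 390x^8 - 2880x^7 + 13305x^6 - 39882x^5 + 77640x^4 - 94800x^3 + 66000x^2 - 20000x

Each diagonal entry of L is the vertex degree and each off-diagonal entry is -1 where an edge is present, 0 otherwise; in the order [0, 1, 2, 3, 4, 5, 6, 7, 8, 9] the diagonal is [3, 3, 3, 3, 3, 3, 3, 3, 3, 3]. L has integer entries, so p(x) = det(xI - L) has integer coefficients. Expanding the determinant yields x^10 - 30x^9 + 390x^8 - 2880x^7 + 13305x^6 - 39882x^5 + 77640x^4 - 94800x^3 + 66000x^2 - 20000x. The coefficient of x^9 equals -trace(L) = -30, matching the sum of degrees. There is one zero in the spectrum, matching the 1 component.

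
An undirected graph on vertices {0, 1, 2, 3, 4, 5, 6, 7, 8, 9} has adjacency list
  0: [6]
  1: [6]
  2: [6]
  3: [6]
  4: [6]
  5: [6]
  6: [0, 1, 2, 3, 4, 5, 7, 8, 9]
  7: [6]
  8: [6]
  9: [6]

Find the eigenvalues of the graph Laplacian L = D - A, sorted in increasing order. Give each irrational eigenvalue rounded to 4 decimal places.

[0, 1, 1, 1, 1, 1, 1, 1, 1, 10]

With the vertex order [0, 1, 2, 3, 4, 5, 6, 7, 8, 9], the degrees are [1, 1, 1, 1, 1, 1, 9, 1, 1, 1], giving D = diag(1, 1, 1, 1, 1, 1, 9, 1, 1, 1) and L = D - A. The multiplicity of 0 as a Laplacian eigenvalue equals the number of connected components. The single zero eigenvalue shows the graph is connected. There is one zero in the spectrum, matching the 1 component.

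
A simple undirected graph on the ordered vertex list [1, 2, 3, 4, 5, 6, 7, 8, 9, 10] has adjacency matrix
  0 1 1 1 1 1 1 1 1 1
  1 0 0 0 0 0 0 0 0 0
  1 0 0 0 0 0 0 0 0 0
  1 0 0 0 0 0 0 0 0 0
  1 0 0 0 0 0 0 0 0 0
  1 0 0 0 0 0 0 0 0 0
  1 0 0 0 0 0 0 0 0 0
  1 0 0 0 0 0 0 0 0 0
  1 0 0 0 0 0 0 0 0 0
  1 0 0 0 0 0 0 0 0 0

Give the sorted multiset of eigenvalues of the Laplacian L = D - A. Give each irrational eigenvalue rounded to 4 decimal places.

With the vertex order [1, 2, 3, 4, 5, 6, 7, 8, 9, 10], the degrees are [9, 1, 1, 1, 1, 1, 1, 1, 1, 1], giving D = diag(9, 1, 1, 1, 1, 1, 1, 1, 1, 1) and L = D - A. Diagonalising L (or applying a numerical eigensolver to the 10x10 matrix) gives the spectrum above. The single zero eigenvalue shows the graph is connected. By the matrix-tree theorem the graph has (1/10) * product of the nonzero eigenvalues = 1 spanning tree. There is one zero in the spectrum, matching the 1 component.

[0, 1, 1, 1, 1, 1, 1, 1, 1, 10]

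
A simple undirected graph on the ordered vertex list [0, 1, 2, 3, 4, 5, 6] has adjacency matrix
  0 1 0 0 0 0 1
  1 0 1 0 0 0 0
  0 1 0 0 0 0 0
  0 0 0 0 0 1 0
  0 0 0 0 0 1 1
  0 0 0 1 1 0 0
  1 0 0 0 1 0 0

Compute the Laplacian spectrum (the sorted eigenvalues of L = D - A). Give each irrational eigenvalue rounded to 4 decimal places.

Each diagonal entry of L is the vertex degree and each off-diagonal entry is -1 where an edge is present, 0 otherwise; in the order [0, 1, 2, 3, 4, 5, 6] the diagonal is [2, 2, 1, 1, 2, 2, 2]. Since every row of L sums to 0, the all-ones vector is in the kernel and 0 is an eigenvalue. The largest eigenvalue, 3.8019, is at most the vertex count 7. By the matrix-tree theorem the graph has (1/7) * product of the nonzero eigenvalues = 1 spanning tree.

[0, 0.1981, 0.7530, 1.5550, 2.4450, 3.2470, 3.8019]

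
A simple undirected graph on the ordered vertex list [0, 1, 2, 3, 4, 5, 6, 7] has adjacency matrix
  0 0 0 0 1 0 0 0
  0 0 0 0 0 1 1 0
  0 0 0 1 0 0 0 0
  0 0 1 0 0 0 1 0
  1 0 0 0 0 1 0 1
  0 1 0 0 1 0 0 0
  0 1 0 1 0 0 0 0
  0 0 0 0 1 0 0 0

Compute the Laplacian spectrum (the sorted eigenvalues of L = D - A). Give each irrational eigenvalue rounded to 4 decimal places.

[0, 0.1667, 0.7276, 1, 1.6353, 2.6729, 3.5643, 4.2332]

With the vertex order [0, 1, 2, 3, 4, 5, 6, 7], the degrees are [1, 2, 1, 2, 3, 2, 2, 1], giving D = diag(1, 2, 1, 2, 3, 2, 2, 1) and L = D - A. Diagonalising L (or applying a numerical eigensolver to the 8x8 matrix) gives the spectrum above. The single zero eigenvalue shows the graph is connected. By the matrix-tree theorem the graph has (1/8) * product of the nonzero eigenvalues = 1 spanning tree. The eigenvalues sum to 14, which equals trace(L) = 2|E|.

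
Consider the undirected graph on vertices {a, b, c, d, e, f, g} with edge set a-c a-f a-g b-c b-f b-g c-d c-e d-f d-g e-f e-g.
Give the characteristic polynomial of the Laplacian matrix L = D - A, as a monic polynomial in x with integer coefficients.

x^7 - 24x^6 + 234x^5 - 1192x^4 + 3357x^3 - 4968x^2 + 3024x

Each diagonal entry of L is the vertex degree and each off-diagonal entry is -1 where an edge is present, 0 otherwise; in the order [a, b, c, d, e, f, g] the diagonal is [3, 3, 4, 3, 3, 4, 4]. L has integer entries, so p(x) = det(xI - L) has integer coefficients. Expanding the determinant yields x^7 - 24x^6 + 234x^5 - 1192x^4 + 3357x^3 - 4968x^2 + 3024x. Since p(0) = det(-L) = 0, x divides p(x). By the matrix-tree theorem the graph has (1/7) * product of the nonzero eigenvalues = 432 spanning trees.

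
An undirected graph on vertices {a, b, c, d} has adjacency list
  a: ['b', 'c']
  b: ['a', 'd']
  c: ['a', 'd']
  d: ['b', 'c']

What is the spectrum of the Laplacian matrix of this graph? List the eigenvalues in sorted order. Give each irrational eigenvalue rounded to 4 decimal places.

Reading degrees in the order [a, b, c, d] gives [2, 2, 2, 2]; set D = diag(2, 2, 2, 2) and form L = D - A. Diagonalising L (or applying a numerical eigensolver to the 4x4 matrix) gives the spectrum above.

[0, 2, 2, 4]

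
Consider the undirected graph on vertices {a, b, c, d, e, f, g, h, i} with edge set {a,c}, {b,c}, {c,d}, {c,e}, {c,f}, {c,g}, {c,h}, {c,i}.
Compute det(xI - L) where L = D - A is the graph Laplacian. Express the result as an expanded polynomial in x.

Reading degrees in the order [a, b, c, d, e, f, g, h, i] gives [1, 1, 8, 1, 1, 1, 1, 1, 1]; set D = diag(1, 1, 8, 1, 1, 1, 1, 1, 1) and form L = D - A. The eigenvalues of L are [0, 1, 1, 1, 1, 1, 1, 1, 9]; the characteristic polynomial is the product of (x - lambda_i), which multiplies out to x^9 - 16x^8 + 84x^7 - 224x^6 + 350x^5 - 336x^4 + 196x^3 - 64x^2 + 9x. The constant term is 0 because L is singular (the all-ones vector lies in its kernel). By the matrix-tree theorem the graph has (1/9) * product of the nonzero eigenvalues = 1 spanning tree.

x^9 - 16x^8 + 84x^7 - 224x^6 + 350x^5 - 336x^4 + 196x^3 - 64x^2 + 9x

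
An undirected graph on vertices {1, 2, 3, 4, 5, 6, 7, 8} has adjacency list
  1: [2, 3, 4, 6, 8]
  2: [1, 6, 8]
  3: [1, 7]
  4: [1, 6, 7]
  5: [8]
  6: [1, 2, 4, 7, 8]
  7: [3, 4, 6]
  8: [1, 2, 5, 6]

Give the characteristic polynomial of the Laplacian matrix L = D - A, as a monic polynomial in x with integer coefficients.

x^8 - 26x^7 + 276x^6 - 1538x^5 + 4809x^4 - 8324x^3 + 7247x^2 - 2368x

With the vertex order [1, 2, 3, 4, 5, 6, 7, 8], the degrees are [5, 3, 2, 3, 1, 5, 3, 4], giving D = diag(5, 3, 2, 3, 1, 5, 3, 4) and L = D - A. Computing det(xI - L) by cofactor expansion (or equivalently via sum-over-permutations) gives x^8 - 26x^7 + 276x^6 - 1538x^5 + 4809x^4 - 8324x^3 + 7247x^2 - 2368x. Since p(0) = det(-L) = 0, x divides p(x). The largest eigenvalue, 6.3872, is at most the vertex count 8.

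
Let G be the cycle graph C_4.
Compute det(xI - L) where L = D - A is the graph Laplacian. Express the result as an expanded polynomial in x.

The graph has 4 vertices and degree multiset [2, 2, 2, 2]; D is the diagonal matrix of degrees and L = D - A. Computing det(xI - L) by cofactor expansion (or equivalently via sum-over-permutations) gives x^4 - 8x^3 + 20x^2 - 16x. The coefficient of x^3 equals -trace(L) = -8, matching the sum of degrees.

x^4 - 8x^3 + 20x^2 - 16x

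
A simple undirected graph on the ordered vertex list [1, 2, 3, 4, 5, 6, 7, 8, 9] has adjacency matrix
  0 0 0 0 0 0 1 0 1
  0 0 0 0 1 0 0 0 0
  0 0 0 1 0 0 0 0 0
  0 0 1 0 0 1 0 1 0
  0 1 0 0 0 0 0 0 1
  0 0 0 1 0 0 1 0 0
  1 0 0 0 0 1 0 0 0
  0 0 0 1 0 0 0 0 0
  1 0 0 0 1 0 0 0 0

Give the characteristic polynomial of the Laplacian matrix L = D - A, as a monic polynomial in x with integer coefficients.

x^9 - 16x^8 + 104x^7 - 354x^6 + 679x^5 - 736x^4 + 427x^3 - 114x^2 + 9x

Each diagonal entry of L is the vertex degree and each off-diagonal entry is -1 where an edge is present, 0 otherwise; in the order [1, 2, 3, 4, 5, 6, 7, 8, 9] the diagonal is [2, 1, 1, 3, 2, 2, 2, 1, 2]. Computing det(xI - L) by cofactor expansion (or equivalently via sum-over-permutations) gives x^9 - 16x^8 + 104x^7 - 354x^6 + 679x^5 - 736x^4 + 427x^3 - 114x^2 + 9x. The constant term is 0 because L is singular (the all-ones vector lies in its kernel). There is one zero in the spectrum, matching the 1 component.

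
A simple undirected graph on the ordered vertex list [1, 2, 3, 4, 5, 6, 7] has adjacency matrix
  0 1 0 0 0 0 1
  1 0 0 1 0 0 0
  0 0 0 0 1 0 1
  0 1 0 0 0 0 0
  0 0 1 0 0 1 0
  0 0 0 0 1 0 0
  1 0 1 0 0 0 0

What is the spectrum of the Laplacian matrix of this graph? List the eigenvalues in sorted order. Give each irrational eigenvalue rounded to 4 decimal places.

[0, 0.1981, 0.7530, 1.5550, 2.4450, 3.2470, 3.8019]

With the vertex order [1, 2, 3, 4, 5, 6, 7], the degrees are [2, 2, 2, 1, 2, 1, 2], giving D = diag(2, 2, 2, 1, 2, 1, 2) and L = D - A. Diagonalising L (or applying a numerical eigensolver to the 7x7 matrix) gives the spectrum above. The single zero eigenvalue shows the graph is connected. The largest eigenvalue, 3.8019, is at most the vertex count 7.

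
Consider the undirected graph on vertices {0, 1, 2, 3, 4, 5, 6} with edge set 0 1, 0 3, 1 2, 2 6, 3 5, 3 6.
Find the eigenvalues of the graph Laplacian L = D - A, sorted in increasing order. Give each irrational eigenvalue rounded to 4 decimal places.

[0, 0, 0.6972, 1.3820, 2, 3.6180, 4.3028]

With the vertex order [0, 1, 2, 3, 4, 5, 6], the degrees are [2, 2, 2, 3, 0, 1, 2], giving D = diag(2, 2, 2, 3, 0, 1, 2) and L = D - A. The multiplicity of 0 as a Laplacian eigenvalue equals the number of connected components. The 2 zero eigenvalues correspond to the 2 connected components. There are 2 zeros in the spectrum, matching the 2 components. The largest eigenvalue, 4.3028, is at most the vertex count 7.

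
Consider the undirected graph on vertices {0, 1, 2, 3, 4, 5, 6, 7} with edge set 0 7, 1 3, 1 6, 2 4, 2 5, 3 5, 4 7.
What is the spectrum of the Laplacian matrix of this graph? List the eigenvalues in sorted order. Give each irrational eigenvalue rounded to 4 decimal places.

With the vertex order [0, 1, 2, 3, 4, 5, 6, 7], the degrees are [1, 2, 2, 2, 2, 2, 1, 2], giving D = diag(1, 2, 2, 2, 2, 2, 1, 2) and L = D - A. L is symmetric positive semidefinite, so every eigenvalue is real and nonnegative. The single zero eigenvalue shows the graph is connected. There is one zero in the spectrum, matching the 1 component.

[0, 0.1522, 0.5858, 1.2346, 2, 2.7654, 3.4142, 3.8478]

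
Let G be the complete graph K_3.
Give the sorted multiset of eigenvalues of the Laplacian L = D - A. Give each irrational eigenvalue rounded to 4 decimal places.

The graph has 3 vertices and degree multiset [2, 2, 2]; D is the diagonal matrix of degrees and L = D - A. The multiplicity of 0 as a Laplacian eigenvalue equals the number of connected components. The single zero eigenvalue shows the graph is connected. The largest eigenvalue, 3, is at most the vertex count 3. There is one zero in the spectrum, matching the 1 component.

[0, 3, 3]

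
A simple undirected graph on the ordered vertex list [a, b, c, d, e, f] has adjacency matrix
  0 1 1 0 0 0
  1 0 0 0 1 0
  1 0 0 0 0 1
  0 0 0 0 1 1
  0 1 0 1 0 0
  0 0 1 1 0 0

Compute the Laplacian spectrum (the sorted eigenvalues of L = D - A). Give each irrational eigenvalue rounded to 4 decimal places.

With the vertex order [a, b, c, d, e, f], the degrees are [2, 2, 2, 2, 2, 2], giving D = diag(2, 2, 2, 2, 2, 2) and L = D - A. The multiplicity of 0 as a Laplacian eigenvalue equals the number of connected components. The single zero eigenvalue shows the graph is connected. The largest eigenvalue, 4, is at most the vertex count 6. By the matrix-tree theorem the graph has (1/6) * product of the nonzero eigenvalues = 6 spanning trees.

[0, 1, 1, 3, 3, 4]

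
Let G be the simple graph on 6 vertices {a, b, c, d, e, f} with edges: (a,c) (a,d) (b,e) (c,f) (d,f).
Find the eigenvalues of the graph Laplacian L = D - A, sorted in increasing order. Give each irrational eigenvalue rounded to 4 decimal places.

Each diagonal entry of L is the vertex degree and each off-diagonal entry is -1 where an edge is present, 0 otherwise; in the order [a, b, c, d, e, f] the diagonal is [2, 1, 2, 2, 1, 2]. Since every row of L sums to 0, the all-ones vector is in the kernel and 0 is an eigenvalue. The 2 zero eigenvalues correspond to the 2 connected components. The eigenvalues sum to 10, which equals trace(L) = 2|E|.

[0, 0, 2, 2, 2, 4]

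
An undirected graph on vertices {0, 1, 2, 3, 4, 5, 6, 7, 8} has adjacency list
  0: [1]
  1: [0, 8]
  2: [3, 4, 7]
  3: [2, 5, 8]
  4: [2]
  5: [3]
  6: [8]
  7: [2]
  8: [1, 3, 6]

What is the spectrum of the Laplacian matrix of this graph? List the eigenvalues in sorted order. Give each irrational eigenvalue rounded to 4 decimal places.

[0, 0.2118, 0.5546, 0.7223, 1, 2.0782, 2.7338, 3.8525, 4.8468]

Each diagonal entry of L is the vertex degree and each off-diagonal entry is -1 where an edge is present, 0 otherwise; in the order [0, 1, 2, 3, 4, 5, 6, 7, 8] the diagonal is [1, 2, 3, 3, 1, 1, 1, 1, 3]. The multiplicity of 0 as a Laplacian eigenvalue equals the number of connected components. There is one zero in the spectrum, matching the 1 component.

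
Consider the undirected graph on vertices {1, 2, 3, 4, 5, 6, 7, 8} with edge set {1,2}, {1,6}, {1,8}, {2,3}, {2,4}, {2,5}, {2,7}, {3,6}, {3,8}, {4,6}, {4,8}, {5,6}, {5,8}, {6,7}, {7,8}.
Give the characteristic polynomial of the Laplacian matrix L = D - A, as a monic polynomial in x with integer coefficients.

x^8 - 30x^7 + 375x^6 - 2540x^5 + 10095x^4 - 23598x^3 + 30105x^2 - 16200x

Each diagonal entry of L is the vertex degree and each off-diagonal entry is -1 where an edge is present, 0 otherwise; in the order [1, 2, 3, 4, 5, 6, 7, 8] the diagonal is [3, 5, 3, 3, 3, 5, 3, 5]. L has integer entries, so p(x) = det(xI - L) has integer coefficients. Expanding the determinant yields x^8 - 30x^7 + 375x^6 - 2540x^5 + 10095x^4 - 23598x^3 + 30105x^2 - 16200x. The coefficient of x^7 equals -trace(L) = -30, matching the sum of degrees. The largest eigenvalue, 8, is at most the vertex count 8. There is one zero in the spectrum, matching the 1 component.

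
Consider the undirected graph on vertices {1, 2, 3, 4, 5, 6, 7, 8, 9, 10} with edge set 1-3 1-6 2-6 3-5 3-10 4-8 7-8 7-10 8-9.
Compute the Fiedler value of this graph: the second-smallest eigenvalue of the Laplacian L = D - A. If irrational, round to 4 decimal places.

Reading degrees in the order [1, 2, 3, 4, 5, 6, 7, 8, 9, 10] gives [2, 1, 3, 1, 1, 2, 2, 3, 1, 2]; set D = diag(2, 1, 3, 1, 1, 2, 2, 3, 1, 2) and form L = D - A. Computing the eigenvalues of L and sorting gives [0, 0.1257, 0.4097, 1, 1, 1.4295, 2.4234, 3.0954, 4.0925, 4.4238]. The Fiedler value lambda_2 = 0.1257 is strictly positive, so the graph is connected. The largest eigenvalue, 4.4238, is at most the vertex count 10.

0.1257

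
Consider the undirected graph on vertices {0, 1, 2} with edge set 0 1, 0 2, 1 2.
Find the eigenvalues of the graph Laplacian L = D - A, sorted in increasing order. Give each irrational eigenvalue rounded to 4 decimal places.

[0, 3, 3]

Each diagonal entry of L is the vertex degree and each off-diagonal entry is -1 where an edge is present, 0 otherwise; in the order [0, 1, 2] the diagonal is [2, 2, 2]. Since every row of L sums to 0, the all-ones vector is in the kernel and 0 is an eigenvalue. The single zero eigenvalue shows the graph is connected. The largest eigenvalue, 3, is at most the vertex count 3. There is one zero in the spectrum, matching the 1 component.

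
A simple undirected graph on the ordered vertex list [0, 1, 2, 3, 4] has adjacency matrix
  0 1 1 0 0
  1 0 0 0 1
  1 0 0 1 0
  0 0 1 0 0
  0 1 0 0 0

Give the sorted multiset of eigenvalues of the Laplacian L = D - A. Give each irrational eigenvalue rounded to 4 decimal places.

Each diagonal entry of L is the vertex degree and each off-diagonal entry is -1 where an edge is present, 0 otherwise; in the order [0, 1, 2, 3, 4] the diagonal is [2, 2, 2, 1, 1]. Since every row of L sums to 0, the all-ones vector is in the kernel and 0 is an eigenvalue. By the matrix-tree theorem the graph has (1/5) * product of the nonzero eigenvalues = 1 spanning tree. The eigenvalues sum to 8, which equals trace(L) = 2|E|.

[0, 0.3820, 1.3820, 2.6180, 3.6180]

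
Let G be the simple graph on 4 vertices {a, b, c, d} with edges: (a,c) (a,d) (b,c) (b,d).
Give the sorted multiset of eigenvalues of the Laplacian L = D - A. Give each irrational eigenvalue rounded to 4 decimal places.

[0, 2, 2, 4]

Reading degrees in the order [a, b, c, d] gives [2, 2, 2, 2]; set D = diag(2, 2, 2, 2) and form L = D - A. L is symmetric positive semidefinite, so every eigenvalue is real and nonnegative.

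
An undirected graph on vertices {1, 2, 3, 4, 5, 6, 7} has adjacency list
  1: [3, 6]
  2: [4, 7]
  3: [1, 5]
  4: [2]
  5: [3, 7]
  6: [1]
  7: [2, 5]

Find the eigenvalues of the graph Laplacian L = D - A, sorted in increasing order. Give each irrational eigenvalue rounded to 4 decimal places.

Reading degrees in the order [1, 2, 3, 4, 5, 6, 7] gives [2, 2, 2, 1, 2, 1, 2]; set D = diag(2, 2, 2, 1, 2, 1, 2) and form L = D - A. L is symmetric positive semidefinite, so every eigenvalue is real and nonnegative. The single zero eigenvalue shows the graph is connected.

[0, 0.1981, 0.7530, 1.5550, 2.4450, 3.2470, 3.8019]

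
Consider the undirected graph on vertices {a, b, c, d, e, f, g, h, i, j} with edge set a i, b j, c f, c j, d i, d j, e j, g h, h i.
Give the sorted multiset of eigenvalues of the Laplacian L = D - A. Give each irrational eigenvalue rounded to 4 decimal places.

With the vertex order [a, b, c, d, e, f, g, h, i, j], the degrees are [1, 1, 2, 2, 1, 1, 1, 2, 3, 4], giving D = diag(1, 1, 2, 2, 1, 1, 1, 2, 3, 4) and L = D - A. Diagonalising L (or applying a numerical eigensolver to the 10x10 matrix) gives the spectrum above. The single zero eigenvalue shows the graph is connected. There is one zero in the spectrum, matching the 1 component.

[0, 0.1626, 0.5188, 0.6270, 1, 1.5072, 2.3111, 2.5027, 4.1701, 5.2005]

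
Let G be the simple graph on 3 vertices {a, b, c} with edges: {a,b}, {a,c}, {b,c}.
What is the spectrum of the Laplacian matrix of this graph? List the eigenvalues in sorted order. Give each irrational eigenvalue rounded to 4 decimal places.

With the vertex order [a, b, c], the degrees are [2, 2, 2], giving D = diag(2, 2, 2) and L = D - A. Since every row of L sums to 0, the all-ones vector is in the kernel and 0 is an eigenvalue. The largest eigenvalue, 3, is at most the vertex count 3. The eigenvalues sum to 6, which equals trace(L) = 2|E|.

[0, 3, 3]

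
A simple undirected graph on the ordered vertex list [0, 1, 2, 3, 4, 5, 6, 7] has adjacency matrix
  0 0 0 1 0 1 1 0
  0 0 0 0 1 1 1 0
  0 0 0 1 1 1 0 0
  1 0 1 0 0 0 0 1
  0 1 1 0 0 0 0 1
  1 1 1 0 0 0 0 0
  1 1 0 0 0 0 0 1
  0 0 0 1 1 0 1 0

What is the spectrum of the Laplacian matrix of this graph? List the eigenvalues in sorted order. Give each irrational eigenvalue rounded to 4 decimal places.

[0, 2, 2, 2, 4, 4, 4, 6]

Each diagonal entry of L is the vertex degree and each off-diagonal entry is -1 where an edge is present, 0 otherwise; in the order [0, 1, 2, 3, 4, 5, 6, 7] the diagonal is [3, 3, 3, 3, 3, 3, 3, 3]. Since every row of L sums to 0, the all-ones vector is in the kernel and 0 is an eigenvalue. The eigenvalues sum to 24, which equals trace(L) = 2|E|.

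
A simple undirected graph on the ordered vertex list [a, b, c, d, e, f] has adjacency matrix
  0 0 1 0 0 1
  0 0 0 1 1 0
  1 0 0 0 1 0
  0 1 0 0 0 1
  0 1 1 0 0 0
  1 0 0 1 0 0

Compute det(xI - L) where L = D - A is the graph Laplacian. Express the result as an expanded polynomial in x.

x^6 - 12x^5 + 54x^4 - 112x^3 + 105x^2 - 36x

With the vertex order [a, b, c, d, e, f], the degrees are [2, 2, 2, 2, 2, 2], giving D = diag(2, 2, 2, 2, 2, 2) and L = D - A. The eigenvalues of L are [0, 1, 1, 3, 3, 4]; the characteristic polynomial is the product of (x - lambda_i), which multiplies out to x^6 - 12x^5 + 54x^4 - 112x^3 + 105x^2 - 36x. The constant term is 0 because L is singular (the all-ones vector lies in its kernel).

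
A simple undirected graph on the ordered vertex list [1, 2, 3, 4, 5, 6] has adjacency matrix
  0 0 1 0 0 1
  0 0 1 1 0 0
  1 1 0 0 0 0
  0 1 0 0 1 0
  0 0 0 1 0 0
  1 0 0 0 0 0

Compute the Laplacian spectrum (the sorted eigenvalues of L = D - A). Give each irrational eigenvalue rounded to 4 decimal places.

With the vertex order [1, 2, 3, 4, 5, 6], the degrees are [2, 2, 2, 2, 1, 1], giving D = diag(2, 2, 2, 2, 1, 1) and L = D - A. The multiplicity of 0 as a Laplacian eigenvalue equals the number of connected components. There is one zero in the spectrum, matching the 1 component.

[0, 0.2679, 1, 2, 3, 3.7321]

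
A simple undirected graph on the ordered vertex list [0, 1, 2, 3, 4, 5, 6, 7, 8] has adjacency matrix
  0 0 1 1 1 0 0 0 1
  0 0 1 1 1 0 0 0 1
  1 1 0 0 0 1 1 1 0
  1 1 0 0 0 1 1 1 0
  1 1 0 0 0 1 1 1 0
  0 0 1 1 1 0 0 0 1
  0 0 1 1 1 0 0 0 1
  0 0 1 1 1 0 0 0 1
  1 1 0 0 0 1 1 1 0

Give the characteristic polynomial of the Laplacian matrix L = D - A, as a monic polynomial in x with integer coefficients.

With the vertex order [0, 1, 2, 3, 4, 5, 6, 7, 8], the degrees are [4, 4, 5, 5, 5, 4, 4, 4, 5], giving D = diag(4, 4, 5, 5, 5, 4, 4, 4, 5) and L = D - A. L has integer entries, so p(x) = det(xI - L) has integer coefficients. Expanding the determinant yields x^9 - 40x^8 + 690x^7 - 6720x^6 + 40485x^5 - 154704x^4 + 366560x^3 - 492800x^2 + 288000x. The coefficient of x^8 equals -trace(L) = -40, matching the sum of degrees.

x^9 - 40x^8 + 690x^7 - 6720x^6 + 40485x^5 - 154704x^4 + 366560x^3 - 492800x^2 + 288000x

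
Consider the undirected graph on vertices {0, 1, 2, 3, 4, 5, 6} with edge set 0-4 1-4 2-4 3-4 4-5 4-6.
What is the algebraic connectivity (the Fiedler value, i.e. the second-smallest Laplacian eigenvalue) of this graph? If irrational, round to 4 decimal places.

Reading degrees in the order [0, 1, 2, 3, 4, 5, 6] gives [1, 1, 1, 1, 6, 1, 1]; set D = diag(1, 1, 1, 1, 6, 1, 1) and form L = D - A. The smallest Laplacian eigenvalue is always 0. The next one, lambda_2 = 1, measures how hard the graph is to disconnect: larger values mean better connectivity. By the matrix-tree theorem the graph has (1/7) * product of the nonzero eigenvalues = 1 spanning tree. The largest eigenvalue, 7, is at most the vertex count 7.

1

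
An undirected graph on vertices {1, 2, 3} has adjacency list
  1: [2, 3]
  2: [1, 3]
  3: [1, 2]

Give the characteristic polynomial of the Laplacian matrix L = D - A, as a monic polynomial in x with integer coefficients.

x^3 - 6x^2 + 9x

With the vertex order [1, 2, 3], the degrees are [2, 2, 2], giving D = diag(2, 2, 2) and L = D - A. Computing det(xI - L) by cofactor expansion (or equivalently via sum-over-permutations) gives x^3 - 6x^2 + 9x. Since p(0) = det(-L) = 0, x divides p(x).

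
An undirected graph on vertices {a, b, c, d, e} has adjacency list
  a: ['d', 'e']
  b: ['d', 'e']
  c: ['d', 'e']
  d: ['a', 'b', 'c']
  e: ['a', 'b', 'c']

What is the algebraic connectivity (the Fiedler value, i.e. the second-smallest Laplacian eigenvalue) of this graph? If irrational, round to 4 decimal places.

With the vertex order [a, b, c, d, e], the degrees are [2, 2, 2, 3, 3], giving D = diag(2, 2, 2, 3, 3) and L = D - A. The sorted Laplacian eigenvalues are [0, 2, 2, 3, 5]; the algebraic connectivity is the second entry, 2. The eigenvalues sum to 12, which equals trace(L) = 2|E|.

2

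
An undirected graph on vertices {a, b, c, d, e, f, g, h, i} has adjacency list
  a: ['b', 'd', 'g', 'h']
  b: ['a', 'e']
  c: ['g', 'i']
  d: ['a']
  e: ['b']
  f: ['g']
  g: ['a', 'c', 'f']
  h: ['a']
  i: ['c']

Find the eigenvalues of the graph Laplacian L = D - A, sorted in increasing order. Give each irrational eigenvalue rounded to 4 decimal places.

[0, 0.2427, 0.5371, 0.6893, 1, 2.1297, 2.4166, 3.6434, 5.3411]

Each diagonal entry of L is the vertex degree and each off-diagonal entry is -1 where an edge is present, 0 otherwise; in the order [a, b, c, d, e, f, g, h, i] the diagonal is [4, 2, 2, 1, 1, 1, 3, 1, 1]. Since every row of L sums to 0, the all-ones vector is in the kernel and 0 is an eigenvalue. The single zero eigenvalue shows the graph is connected. The eigenvalues sum to 16, which equals trace(L) = 2|E|.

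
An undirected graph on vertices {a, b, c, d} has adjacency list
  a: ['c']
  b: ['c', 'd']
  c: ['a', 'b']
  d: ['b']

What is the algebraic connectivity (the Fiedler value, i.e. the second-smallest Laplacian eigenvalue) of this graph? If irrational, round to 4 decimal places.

Each diagonal entry of L is the vertex degree and each off-diagonal entry is -1 where an edge is present, 0 otherwise; in the order [a, b, c, d] the diagonal is [1, 2, 2, 1]. The smallest Laplacian eigenvalue is always 0. The next one, lambda_2 = 0.5858, measures how hard the graph is to disconnect: larger values mean better connectivity. By the matrix-tree theorem the graph has (1/4) * product of the nonzero eigenvalues = 1 spanning tree.

0.5858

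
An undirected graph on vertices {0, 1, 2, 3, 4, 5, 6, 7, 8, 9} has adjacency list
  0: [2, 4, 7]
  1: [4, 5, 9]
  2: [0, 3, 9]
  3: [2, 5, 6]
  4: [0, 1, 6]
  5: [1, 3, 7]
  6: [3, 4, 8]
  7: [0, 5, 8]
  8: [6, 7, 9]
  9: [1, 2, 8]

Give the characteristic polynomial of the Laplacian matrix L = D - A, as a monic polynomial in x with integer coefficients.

x^10 - 30x^9 + 390x^8 - 2880x^7 + 13305x^6 - 39882x^5 + 77640x^4 - 94800x^3 + 66000x^2 - 20000x

With the vertex order [0, 1, 2, 3, 4, 5, 6, 7, 8, 9], the degrees are [3, 3, 3, 3, 3, 3, 3, 3, 3, 3], giving D = diag(3, 3, 3, 3, 3, 3, 3, 3, 3, 3) and L = D - A. The eigenvalues of L are [0, 2, 2, 2, 2, 2, 5, 5, 5, 5]; the characteristic polynomial is the product of (x - lambda_i), which multiplies out to x^10 - 30x^9 + 390x^8 - 2880x^7 + 13305x^6 - 39882x^5 + 77640x^4 - 94800x^3 + 66000x^2 - 20000x. The coefficient of x^9 equals -trace(L) = -30, matching the sum of degrees. There is one zero in the spectrum, matching the 1 component.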